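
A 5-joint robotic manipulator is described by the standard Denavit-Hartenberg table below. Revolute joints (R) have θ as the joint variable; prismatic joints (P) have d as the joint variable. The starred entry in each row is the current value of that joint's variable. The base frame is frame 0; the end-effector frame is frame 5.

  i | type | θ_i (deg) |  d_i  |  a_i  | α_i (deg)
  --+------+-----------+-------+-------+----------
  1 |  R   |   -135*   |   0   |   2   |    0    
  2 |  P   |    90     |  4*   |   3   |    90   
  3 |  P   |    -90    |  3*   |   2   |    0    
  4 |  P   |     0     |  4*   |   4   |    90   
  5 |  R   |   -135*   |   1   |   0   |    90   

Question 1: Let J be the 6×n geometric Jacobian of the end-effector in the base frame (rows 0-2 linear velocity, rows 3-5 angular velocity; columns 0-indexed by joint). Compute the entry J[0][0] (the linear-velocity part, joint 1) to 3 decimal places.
7.778

axis z_0 = ẑ; lever o_n−o_0 = (-4.9497,-7.7782,-2.0000)
cross product → J_v[:, 0] = (7.7782,-4.9497,0.0000)
J_ω[:, 0] = z_0
entry J[0][0] = 7.7782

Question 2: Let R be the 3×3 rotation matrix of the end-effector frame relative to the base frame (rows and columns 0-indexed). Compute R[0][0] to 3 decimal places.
0.500

End-effector x-axis (col 0 of R) = (0.5000,0.5000,0.7071)
R[0][0] = 0.5000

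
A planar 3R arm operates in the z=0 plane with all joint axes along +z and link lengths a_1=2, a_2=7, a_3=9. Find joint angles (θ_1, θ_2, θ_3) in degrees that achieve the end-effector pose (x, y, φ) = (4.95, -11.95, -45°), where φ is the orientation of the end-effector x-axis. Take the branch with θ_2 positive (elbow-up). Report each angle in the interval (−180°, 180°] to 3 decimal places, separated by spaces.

wrist centre = target − a_3·(cos φ, sin φ) = (-1.4140, -5.5860)
cos θ_2 = (33.2031−2²−7²)/(2·2·7) = -0.7070; θ_2 = 134.9939° (elbow-up)
β = atan2(-5.5860,-1.4140) = -104.2046°; ψ = atan2(4.9503,-2.9492) = 120.7852°
θ_1 = β − ψ = -224.9898°
θ_3 = φ − θ_1 − θ_2 = 44.9959° (wrapped to (-180°,180°])

135.010 134.994 44.996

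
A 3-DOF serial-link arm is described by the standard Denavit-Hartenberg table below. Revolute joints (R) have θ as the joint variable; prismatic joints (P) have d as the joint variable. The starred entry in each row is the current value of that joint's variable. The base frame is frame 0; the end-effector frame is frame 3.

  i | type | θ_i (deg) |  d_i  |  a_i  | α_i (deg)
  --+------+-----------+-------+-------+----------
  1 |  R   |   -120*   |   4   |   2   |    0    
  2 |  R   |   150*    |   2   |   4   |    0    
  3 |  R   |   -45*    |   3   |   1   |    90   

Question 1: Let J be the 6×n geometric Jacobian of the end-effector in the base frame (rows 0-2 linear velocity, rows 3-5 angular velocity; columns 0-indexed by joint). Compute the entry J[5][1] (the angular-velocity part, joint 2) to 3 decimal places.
1.000

axis z_1 = (0.0000,0.0000,1.0000); lever o_n−o_1 = (4.4300,1.7412,5.0000)
cross product → J_v[:, 1] = (-1.7412,4.4300,0.0000)
J_ω[:, 1] = z_1
entry J[5][1] = 1.0000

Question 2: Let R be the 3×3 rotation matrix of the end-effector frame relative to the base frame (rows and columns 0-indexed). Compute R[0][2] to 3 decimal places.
-0.259

End-effector z-axis (col 2 of R) = (-0.2588,-0.9659,0.0000)
R[0][2] = -0.2588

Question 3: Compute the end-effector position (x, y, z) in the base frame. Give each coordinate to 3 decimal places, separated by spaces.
3.430 0.009 9.000

after link 1: o_1 = (-1.0000, -1.7321, 4.0000)
after link 2: o_2 = (2.4641, 0.2679, 6.0000)
after link 3: o_3 = (3.4300, 0.0091, 9.0000)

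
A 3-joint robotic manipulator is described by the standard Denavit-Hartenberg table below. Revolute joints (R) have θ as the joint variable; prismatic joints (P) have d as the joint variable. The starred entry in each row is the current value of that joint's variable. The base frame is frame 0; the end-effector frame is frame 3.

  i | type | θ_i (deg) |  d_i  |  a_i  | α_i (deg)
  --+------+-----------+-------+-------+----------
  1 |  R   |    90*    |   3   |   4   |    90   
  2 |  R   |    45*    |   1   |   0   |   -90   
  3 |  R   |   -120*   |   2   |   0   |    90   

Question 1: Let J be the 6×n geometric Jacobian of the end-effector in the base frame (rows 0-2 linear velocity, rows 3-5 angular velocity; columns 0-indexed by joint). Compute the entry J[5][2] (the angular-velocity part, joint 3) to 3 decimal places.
axis z_2 = (-0.0000,-0.7071,0.7071); lever o_n−o_2 = (0.0000,-1.4142,1.4142)
cross product → J_v[:, 2] = (0.0000,0.0000,0.0000)
J_ω[:, 2] = z_2
entry J[5][2] = 0.7071

0.707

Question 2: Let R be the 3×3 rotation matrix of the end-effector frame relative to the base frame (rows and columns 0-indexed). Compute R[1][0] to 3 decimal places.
-0.354

End-effector x-axis (col 0 of R) = (0.8660,-0.3536,-0.3536)
R[1][0] = -0.3536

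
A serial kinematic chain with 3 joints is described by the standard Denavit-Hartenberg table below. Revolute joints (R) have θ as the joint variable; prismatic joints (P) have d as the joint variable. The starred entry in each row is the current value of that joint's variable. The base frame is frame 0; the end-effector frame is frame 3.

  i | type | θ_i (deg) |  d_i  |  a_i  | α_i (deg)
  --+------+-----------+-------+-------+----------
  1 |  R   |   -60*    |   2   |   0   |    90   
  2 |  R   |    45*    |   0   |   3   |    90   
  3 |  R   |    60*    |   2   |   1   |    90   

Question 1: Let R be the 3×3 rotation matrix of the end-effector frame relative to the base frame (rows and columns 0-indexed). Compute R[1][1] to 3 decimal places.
-0.612

End-effector y-axis (col 1 of R) = (0.3536,-0.6124,-0.7071)
R[1][1] = -0.6124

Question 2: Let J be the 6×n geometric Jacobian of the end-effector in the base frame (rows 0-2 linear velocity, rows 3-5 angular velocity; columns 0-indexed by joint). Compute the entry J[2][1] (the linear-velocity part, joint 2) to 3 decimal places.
3.889

axis z_1 = (-0.8660,-0.5000,0.0000); lever o_n−o_1 = (1.1945,-3.8011,1.0607)
cross product → J_v[:, 1] = (-0.5303,0.9186,3.8891)
J_ω[:, 1] = z_1
entry J[2][1] = 3.8891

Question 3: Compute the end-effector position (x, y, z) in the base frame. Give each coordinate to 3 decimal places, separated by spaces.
after link 1: o_1 = (0.0000, 0.0000, 2.0000)
after link 2: o_2 = (1.0607, -1.8371, 4.1213)
after link 3: o_3 = (1.1945, -3.8011, 3.0607)

1.195 -3.801 3.061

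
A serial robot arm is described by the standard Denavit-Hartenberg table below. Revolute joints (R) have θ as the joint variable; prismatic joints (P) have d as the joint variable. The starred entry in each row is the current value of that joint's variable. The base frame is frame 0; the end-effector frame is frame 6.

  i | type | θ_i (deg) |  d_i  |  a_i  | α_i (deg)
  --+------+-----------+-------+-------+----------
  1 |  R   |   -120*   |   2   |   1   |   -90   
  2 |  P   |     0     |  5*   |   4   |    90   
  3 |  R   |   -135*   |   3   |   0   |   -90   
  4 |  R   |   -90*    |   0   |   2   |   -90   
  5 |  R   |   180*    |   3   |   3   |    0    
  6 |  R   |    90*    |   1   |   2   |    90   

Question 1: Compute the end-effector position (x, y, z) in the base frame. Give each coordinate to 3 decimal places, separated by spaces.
after link 1: o_1 = (-0.5000, -0.8660, 2.0000)
after link 2: o_2 = (1.8301, -6.8301, 2.0000)
after link 3: o_3 = (1.8301, -6.8301, 5.0000)
after link 4: o_4 = (1.8301, -6.8301, 7.0000)
after link 5: o_5 = (1.0537, -3.9323, 4.0000)
after link 6: o_6 = (-1.1370, -3.4841, 4.0000)

-1.137 -3.484 4.000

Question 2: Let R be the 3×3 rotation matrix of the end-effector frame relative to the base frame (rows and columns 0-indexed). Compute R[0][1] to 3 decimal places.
-0.259

End-effector y-axis (col 1 of R) = (-0.2588,0.9659,-0.0000)
R[0][1] = -0.2588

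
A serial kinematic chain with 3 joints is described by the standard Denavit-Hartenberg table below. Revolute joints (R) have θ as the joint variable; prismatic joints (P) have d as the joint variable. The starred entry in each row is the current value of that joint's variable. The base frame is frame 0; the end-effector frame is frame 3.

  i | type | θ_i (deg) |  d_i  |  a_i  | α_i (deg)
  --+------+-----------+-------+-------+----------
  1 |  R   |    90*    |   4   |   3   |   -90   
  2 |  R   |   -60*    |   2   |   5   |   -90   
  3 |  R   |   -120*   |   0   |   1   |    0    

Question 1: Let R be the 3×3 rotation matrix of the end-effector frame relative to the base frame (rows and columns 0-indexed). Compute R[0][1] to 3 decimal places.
End-effector y-axis (col 1 of R) = (-0.5000,0.4330,0.7500)
R[0][1] = -0.5000

-0.500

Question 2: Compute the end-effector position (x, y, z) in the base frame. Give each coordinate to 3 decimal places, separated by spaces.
after link 1: o_1 = (0.0000, 3.0000, 4.0000)
after link 2: o_2 = (-2.0000, 5.5000, 8.3301)
after link 3: o_3 = (-2.8660, 5.2500, 7.8971)

-2.866 5.250 7.897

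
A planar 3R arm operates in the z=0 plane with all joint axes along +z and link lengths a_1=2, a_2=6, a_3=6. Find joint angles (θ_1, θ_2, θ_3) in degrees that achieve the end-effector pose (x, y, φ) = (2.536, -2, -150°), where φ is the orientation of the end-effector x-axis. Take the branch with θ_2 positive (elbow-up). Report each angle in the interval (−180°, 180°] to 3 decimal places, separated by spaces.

-15.256 29.992 -164.737

wrist centre = target − a_3·(cos φ, sin φ) = (7.7322, 1.0000)
cos θ_2 = (60.7862−2²−6²)/(2·2·6) = 0.8661; θ_2 = 29.9925° (elbow-up)
β = atan2(1.0000,7.7322) = 7.3692°; ψ = atan2(2.9993,7.1965) = 22.6250°
θ_1 = β − ψ = -15.2558°
θ_3 = φ − θ_1 − θ_2 = -164.7366° (wrapped to (-180°,180°])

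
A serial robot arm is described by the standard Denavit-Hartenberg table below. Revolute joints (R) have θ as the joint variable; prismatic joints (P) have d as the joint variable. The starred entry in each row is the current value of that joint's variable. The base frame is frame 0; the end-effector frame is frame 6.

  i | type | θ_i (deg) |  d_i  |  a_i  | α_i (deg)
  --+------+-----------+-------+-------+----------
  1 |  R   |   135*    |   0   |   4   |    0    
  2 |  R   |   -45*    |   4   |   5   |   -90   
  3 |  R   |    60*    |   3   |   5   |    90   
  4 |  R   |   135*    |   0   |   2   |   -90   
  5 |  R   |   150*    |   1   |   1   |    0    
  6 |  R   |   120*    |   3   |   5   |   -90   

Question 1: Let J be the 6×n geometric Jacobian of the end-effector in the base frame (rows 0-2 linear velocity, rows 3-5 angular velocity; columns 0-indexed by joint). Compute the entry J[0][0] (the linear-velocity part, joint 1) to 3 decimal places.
axis z_0 = ẑ; lever o_n−o_0 = (-3.8018,12.4104,5.0638)
cross product → J_v[:, 0] = (-12.4104,-3.8018,0.0000)
J_ω[:, 0] = z_0
entry J[0][0] = -12.4104

-12.410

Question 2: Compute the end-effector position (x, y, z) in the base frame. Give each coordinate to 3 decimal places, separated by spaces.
after link 1: o_1 = (-2.8284, 2.8284, 0.0000)
after link 2: o_2 = (-2.8284, 7.8284, 4.0000)
after link 3: o_3 = (-5.8284, 10.3284, -0.3301)
after link 4: o_4 = (-7.2426, 9.6213, 0.8946)
after link 5: o_5 = (-5.9232, 9.1409, 0.7267)
after link 6: o_6 = (-3.8018, 12.4104, 5.0638)

-3.802 12.410 5.064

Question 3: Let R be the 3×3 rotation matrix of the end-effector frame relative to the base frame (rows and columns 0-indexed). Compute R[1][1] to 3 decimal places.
End-effector y-axis (col 1 of R) = (-0.7071,0.3536,-0.6124)
R[1][1] = 0.3536

0.354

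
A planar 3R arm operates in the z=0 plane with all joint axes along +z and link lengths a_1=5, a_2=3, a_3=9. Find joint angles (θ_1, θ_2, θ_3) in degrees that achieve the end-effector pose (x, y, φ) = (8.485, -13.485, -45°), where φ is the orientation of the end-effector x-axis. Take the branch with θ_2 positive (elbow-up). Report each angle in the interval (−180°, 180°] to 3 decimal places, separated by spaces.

-90.006 45.014 -0.008

wrist centre = target − a_3·(cos φ, sin φ) = (2.1210, -7.1210)
cos θ_2 = (55.2080−5²−3²)/(2·5·3) = 0.7069; θ_2 = 45.0140° (elbow-up)
β = atan2(-7.1210,2.1210) = -73.4136°; ψ = atan2(2.1218,7.1208) = 16.5929°
θ_1 = β − ψ = -90.0064°
θ_3 = φ − θ_1 − θ_2 = -0.0076° (wrapped to (-180°,180°])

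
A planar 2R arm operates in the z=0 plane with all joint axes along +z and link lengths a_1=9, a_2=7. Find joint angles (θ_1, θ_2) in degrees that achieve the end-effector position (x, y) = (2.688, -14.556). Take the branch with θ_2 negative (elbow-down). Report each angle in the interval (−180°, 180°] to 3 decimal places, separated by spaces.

cos θ_2 = (219.1025−9²−7²)/(2·9·7) = 0.7072; θ_2 = -44.9955° (elbow-down)
β = atan2(-14.5560,2.6880) = -79.5373°; ψ = atan2(-4.9494,13.9501) = -19.5341°
θ_1 = β − ψ = -60.0031°

-60.003 -44.995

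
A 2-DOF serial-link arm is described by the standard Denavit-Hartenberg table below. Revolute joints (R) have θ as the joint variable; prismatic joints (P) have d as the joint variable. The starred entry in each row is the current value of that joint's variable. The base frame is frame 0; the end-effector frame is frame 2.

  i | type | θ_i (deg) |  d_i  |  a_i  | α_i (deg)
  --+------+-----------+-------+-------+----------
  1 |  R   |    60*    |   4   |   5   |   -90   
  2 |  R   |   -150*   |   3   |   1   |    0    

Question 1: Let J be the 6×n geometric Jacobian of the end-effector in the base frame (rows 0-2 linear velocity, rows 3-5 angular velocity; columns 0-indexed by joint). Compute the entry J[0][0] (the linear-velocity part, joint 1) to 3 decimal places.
-5.080

axis z_0 = ẑ; lever o_n−o_0 = (-0.5311,5.0801,4.5000)
cross product → J_v[:, 0] = (-5.0801,-0.5311,0.0000)
J_ω[:, 0] = z_0
entry J[0][0] = -5.0801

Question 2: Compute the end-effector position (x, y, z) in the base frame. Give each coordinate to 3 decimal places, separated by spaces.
after link 1: o_1 = (2.5000, 4.3301, 4.0000)
after link 2: o_2 = (-0.5311, 5.0801, 4.5000)

-0.531 5.080 4.500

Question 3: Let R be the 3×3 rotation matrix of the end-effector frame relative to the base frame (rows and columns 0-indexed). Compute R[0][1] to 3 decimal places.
End-effector y-axis (col 1 of R) = (0.2500,0.4330,0.8660)
R[0][1] = 0.2500

0.250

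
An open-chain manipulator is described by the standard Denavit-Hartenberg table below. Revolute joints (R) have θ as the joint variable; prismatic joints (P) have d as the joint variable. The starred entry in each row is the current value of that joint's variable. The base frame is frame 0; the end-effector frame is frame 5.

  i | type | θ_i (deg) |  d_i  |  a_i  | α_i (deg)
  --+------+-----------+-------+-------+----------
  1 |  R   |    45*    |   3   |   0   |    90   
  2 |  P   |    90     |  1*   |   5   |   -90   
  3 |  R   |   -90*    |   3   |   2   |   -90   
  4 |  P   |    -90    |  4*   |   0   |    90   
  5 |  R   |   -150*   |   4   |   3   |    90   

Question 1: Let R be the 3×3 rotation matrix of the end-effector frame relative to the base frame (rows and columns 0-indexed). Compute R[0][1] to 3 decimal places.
End-effector y-axis (col 1 of R) = (-0.7071,0.7071,-0.0000)
R[0][1] = -0.7071

-0.707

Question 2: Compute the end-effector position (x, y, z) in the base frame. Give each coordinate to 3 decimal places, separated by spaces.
after link 1: o_1 = (0.0000, 0.0000, 3.0000)
after link 2: o_2 = (0.7071, -0.7071, 8.0000)
after link 3: o_3 = (-0.0000, -4.2426, 8.0000)
after link 4: o_4 = (-0.0000, -4.2426, 12.0000)
after link 5: o_5 = (-0.9913, 0.4229, 10.5000)

-0.991 0.423 10.500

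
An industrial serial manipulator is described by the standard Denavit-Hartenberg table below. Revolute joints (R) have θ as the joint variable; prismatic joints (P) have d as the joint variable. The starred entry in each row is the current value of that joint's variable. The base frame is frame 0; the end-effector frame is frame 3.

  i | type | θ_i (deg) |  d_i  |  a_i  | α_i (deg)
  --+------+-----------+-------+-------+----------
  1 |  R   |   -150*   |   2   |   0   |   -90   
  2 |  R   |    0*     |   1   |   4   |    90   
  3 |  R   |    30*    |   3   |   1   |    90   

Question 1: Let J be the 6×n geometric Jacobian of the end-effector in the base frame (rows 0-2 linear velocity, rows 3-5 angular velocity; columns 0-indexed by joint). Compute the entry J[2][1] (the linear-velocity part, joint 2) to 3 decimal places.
-4.866

axis z_1 = (0.5000,-0.8660,0.0000); lever o_n−o_1 = (-3.4641,-3.7321,3.0000)
cross product → J_v[:, 1] = (-2.5981,-1.5000,-4.8660)
J_ω[:, 1] = z_1
entry J[2][1] = -4.8660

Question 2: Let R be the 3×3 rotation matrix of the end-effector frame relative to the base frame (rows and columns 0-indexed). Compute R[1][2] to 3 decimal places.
End-effector z-axis (col 2 of R) = (-0.8660,0.5000,0.0000)
R[1][2] = 0.5000

0.500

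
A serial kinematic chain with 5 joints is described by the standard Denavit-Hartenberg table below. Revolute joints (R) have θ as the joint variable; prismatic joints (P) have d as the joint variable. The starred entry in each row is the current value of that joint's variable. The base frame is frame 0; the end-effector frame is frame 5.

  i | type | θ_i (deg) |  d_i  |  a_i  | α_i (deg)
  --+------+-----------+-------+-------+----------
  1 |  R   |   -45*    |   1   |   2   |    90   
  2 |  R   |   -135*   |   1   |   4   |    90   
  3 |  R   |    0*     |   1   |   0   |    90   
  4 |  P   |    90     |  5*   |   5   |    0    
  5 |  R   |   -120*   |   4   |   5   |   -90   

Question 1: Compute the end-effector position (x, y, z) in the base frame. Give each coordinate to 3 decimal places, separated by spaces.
after link 1: o_1 = (1.4142, -1.4142, 1.0000)
after link 2: o_2 = (-1.2929, -0.1213, -1.8284)
after link 3: o_3 = (-1.7929, 0.3787, -1.1213)
after link 4: o_4 = (-0.7574, 6.4142, 2.4142)
after link 5: o_5 = (1.1560, 10.1577, -2.4154)

1.156 10.158 -2.415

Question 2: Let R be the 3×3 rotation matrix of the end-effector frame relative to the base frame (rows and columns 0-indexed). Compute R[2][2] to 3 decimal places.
End-effector z-axis (col 2 of R) = (-0.6830,0.6830,0.2588)
R[2][2] = 0.2588

0.259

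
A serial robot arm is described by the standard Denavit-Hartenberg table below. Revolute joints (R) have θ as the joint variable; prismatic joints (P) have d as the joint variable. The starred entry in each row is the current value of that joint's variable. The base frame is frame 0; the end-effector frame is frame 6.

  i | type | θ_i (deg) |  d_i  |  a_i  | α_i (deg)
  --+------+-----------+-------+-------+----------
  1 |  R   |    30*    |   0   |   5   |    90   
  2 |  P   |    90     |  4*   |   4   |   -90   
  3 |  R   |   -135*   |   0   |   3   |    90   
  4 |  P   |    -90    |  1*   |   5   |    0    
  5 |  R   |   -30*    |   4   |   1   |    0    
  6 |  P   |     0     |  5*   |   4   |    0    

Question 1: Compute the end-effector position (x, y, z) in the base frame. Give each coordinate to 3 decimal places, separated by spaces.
after link 1: o_1 = (4.3301, 2.5000, 0.0000)
after link 2: o_2 = (6.3301, -0.9641, 4.0000)
after link 3: o_3 = (7.3908, -2.8012, 1.8787)
after link 4: o_4 = (11.3674, 0.3112, 1.1716)
after link 5: o_5 = (10.5264, 3.4998, -1.3033)
after link 6: o_6 = (11.0515, 9.5185, -3.4246)

11.051 9.519 -3.425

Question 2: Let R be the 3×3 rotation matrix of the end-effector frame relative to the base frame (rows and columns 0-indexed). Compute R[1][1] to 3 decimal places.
-0.280

End-effector y-axis (col 1 of R) = (0.7392,-0.2803,-0.6124)
R[1][1] = -0.2803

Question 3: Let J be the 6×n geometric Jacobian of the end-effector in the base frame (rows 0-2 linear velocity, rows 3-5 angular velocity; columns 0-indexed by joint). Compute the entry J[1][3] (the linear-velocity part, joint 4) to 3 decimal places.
prismatic axis z_3 = (-0.3536,0.6124,-0.7071)
J_v[:, 3] = z_3; J_ω[:, 3] = (0,0,0)
entry J[1][3] = 0.6124

0.612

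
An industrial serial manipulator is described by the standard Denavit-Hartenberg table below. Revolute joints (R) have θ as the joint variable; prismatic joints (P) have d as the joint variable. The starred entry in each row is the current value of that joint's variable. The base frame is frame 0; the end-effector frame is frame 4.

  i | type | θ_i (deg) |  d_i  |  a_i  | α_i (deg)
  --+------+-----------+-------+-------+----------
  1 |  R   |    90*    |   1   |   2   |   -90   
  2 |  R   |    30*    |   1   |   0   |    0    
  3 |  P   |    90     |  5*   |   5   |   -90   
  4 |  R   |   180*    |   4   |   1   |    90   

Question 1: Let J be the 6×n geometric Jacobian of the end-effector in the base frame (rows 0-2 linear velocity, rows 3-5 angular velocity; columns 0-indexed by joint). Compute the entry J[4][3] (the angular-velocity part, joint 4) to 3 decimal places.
axis z_3 = (-0.0000,-0.8660,0.5000); lever o_n−o_3 = (0.0000,-2.9641,2.8660)
cross product → J_v[:, 3] = (-1.0000,0.0000,0.0000)
J_ω[:, 3] = z_3
entry J[4][3] = -0.8660

-0.866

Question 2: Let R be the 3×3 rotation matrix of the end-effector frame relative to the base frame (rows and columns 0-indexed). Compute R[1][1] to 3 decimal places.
End-effector y-axis (col 1 of R) = (-0.0000,-0.8660,0.5000)
R[1][1] = -0.8660

-0.866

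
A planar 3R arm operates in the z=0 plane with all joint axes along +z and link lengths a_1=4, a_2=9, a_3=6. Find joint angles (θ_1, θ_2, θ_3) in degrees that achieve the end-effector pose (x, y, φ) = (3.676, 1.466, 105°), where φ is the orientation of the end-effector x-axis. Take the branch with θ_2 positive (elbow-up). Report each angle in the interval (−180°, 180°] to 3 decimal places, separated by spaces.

wrist centre = target − a_3·(cos φ, sin φ) = (5.2289, -4.3296)
cos θ_2 = (46.0866−4²−9²)/(2·4·9) = -0.7071; θ_2 = 135.0019° (elbow-up)
β = atan2(-4.3296,5.2289) = -39.6248°; ψ = atan2(6.3637,-2.3642) = 110.3804°
θ_1 = β − ψ = -150.0052°
θ_3 = φ − θ_1 − θ_2 = 120.0033° (wrapped to (-180°,180°])

-150.005 135.002 120.003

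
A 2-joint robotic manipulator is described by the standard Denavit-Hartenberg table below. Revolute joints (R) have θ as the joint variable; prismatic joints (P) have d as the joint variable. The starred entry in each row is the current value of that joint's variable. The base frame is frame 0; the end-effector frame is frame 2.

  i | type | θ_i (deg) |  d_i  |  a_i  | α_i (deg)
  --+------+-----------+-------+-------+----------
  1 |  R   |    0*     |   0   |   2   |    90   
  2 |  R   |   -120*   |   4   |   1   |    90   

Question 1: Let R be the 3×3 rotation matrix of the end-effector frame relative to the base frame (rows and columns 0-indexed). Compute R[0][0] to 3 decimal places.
End-effector x-axis (col 0 of R) = (-0.5000,-0.0000,-0.8660)
R[0][0] = -0.5000

-0.500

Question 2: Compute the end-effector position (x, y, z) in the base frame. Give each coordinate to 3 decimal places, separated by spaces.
1.500 -4.000 -0.866

after link 1: o_1 = (2.0000, 0.0000, 0.0000)
after link 2: o_2 = (1.5000, -4.0000, -0.8660)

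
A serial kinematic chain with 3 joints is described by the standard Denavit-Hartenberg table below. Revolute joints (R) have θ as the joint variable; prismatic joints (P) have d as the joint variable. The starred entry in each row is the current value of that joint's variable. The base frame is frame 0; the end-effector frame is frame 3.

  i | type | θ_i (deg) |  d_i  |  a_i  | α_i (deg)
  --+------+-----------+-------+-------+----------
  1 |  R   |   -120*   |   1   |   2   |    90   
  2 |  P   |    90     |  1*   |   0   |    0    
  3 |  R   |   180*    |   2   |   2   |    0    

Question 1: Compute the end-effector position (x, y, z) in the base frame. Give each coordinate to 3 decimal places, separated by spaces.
after link 1: o_1 = (-1.0000, -1.7321, 1.0000)
after link 2: o_2 = (-1.8660, -1.2321, 1.0000)
after link 3: o_3 = (-3.5981, -0.2321, -1.0000)

-3.598 -0.232 -1.000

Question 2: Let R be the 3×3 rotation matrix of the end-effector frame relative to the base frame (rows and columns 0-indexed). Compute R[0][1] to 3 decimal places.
-0.500

End-effector y-axis (col 1 of R) = (-0.5000,-0.8660,-0.0000)
R[0][1] = -0.5000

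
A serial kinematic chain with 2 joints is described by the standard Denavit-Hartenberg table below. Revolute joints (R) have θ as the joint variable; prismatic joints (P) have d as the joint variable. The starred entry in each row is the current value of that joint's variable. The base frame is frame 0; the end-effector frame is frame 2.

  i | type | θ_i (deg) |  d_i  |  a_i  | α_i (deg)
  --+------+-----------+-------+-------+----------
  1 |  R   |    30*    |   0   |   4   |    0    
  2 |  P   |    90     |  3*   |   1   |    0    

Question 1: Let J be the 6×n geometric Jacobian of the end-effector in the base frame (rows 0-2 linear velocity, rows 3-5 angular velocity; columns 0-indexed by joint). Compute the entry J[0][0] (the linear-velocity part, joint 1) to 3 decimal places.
axis z_0 = ẑ; lever o_n−o_0 = (2.9641,2.8660,3.0000)
cross product → J_v[:, 0] = (-2.8660,2.9641,0.0000)
J_ω[:, 0] = z_0
entry J[0][0] = -2.8660

-2.866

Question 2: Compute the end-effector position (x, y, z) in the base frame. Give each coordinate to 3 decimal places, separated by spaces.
after link 1: o_1 = (3.4641, 2.0000, 0.0000)
after link 2: o_2 = (2.9641, 2.8660, 3.0000)

2.964 2.866 3.000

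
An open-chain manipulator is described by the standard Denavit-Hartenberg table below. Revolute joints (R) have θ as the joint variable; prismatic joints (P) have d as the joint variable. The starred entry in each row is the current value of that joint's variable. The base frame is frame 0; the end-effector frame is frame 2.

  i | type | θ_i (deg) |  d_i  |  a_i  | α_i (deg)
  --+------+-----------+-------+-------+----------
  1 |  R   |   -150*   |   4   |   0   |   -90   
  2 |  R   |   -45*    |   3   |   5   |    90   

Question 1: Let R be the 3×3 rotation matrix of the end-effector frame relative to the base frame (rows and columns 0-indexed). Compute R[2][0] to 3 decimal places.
End-effector x-axis (col 0 of R) = (-0.6124,-0.3536,0.7071)
R[2][0] = 0.7071

0.707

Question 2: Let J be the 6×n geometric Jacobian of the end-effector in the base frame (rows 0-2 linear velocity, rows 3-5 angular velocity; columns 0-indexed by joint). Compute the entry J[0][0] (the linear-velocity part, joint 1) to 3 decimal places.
axis z_0 = ẑ; lever o_n−o_0 = (-1.5619,-4.3658,7.5355)
cross product → J_v[:, 0] = (4.3658,-1.5619,0.0000)
J_ω[:, 0] = z_0
entry J[0][0] = 4.3658

4.366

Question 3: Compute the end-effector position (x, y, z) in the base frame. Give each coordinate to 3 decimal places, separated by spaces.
after link 1: o_1 = (0.0000, 0.0000, 4.0000)
after link 2: o_2 = (-1.5619, -4.3658, 7.5355)

-1.562 -4.366 7.536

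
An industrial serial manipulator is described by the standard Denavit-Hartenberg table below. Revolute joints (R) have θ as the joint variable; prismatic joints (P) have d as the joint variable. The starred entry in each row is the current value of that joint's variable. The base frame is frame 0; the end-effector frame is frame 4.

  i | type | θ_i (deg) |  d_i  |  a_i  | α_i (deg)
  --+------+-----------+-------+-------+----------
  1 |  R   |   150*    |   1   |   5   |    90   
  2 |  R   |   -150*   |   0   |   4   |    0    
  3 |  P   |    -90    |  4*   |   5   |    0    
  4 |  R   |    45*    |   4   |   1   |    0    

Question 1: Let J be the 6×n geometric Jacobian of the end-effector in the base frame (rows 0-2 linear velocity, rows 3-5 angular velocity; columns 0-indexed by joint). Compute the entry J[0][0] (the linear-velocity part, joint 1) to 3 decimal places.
axis z_0 = ẑ; lever o_n−o_0 = (5.6715,5.9632,3.5889)
cross product → J_v[:, 0] = (-5.9632,5.6715,0.0000)
J_ω[:, 0] = z_0
entry J[0][0] = -5.9632

-5.963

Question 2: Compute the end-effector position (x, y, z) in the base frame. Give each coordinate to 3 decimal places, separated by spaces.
5.671 5.963 3.589

after link 1: o_1 = (-4.3301, 2.5000, 1.0000)
after link 2: o_2 = (-1.3301, 0.7679, -1.0000)
after link 3: o_3 = (2.8349, 2.9821, 3.3301)
after link 4: o_4 = (5.6715, 5.9632, 3.5889)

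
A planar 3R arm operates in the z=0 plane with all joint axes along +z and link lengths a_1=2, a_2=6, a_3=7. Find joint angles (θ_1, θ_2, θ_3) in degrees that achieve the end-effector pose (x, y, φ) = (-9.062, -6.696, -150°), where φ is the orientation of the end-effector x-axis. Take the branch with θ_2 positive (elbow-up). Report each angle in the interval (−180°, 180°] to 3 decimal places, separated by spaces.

wrist centre = target − a_3·(cos φ, sin φ) = (-2.9998, -3.1960)
cos θ_2 = (19.2133−2²−6²)/(2·2·6) = -0.8661; θ_2 = 150.0097° (elbow-up)
β = atan2(-3.1960,-2.9998) = -133.1865°; ψ = atan2(2.9991,-3.1967) = 136.8262°
θ_1 = β − ψ = -270.0127°
θ_3 = φ − θ_1 − θ_2 = -29.9971° (wrapped to (-180°,180°])

89.987 150.010 -29.997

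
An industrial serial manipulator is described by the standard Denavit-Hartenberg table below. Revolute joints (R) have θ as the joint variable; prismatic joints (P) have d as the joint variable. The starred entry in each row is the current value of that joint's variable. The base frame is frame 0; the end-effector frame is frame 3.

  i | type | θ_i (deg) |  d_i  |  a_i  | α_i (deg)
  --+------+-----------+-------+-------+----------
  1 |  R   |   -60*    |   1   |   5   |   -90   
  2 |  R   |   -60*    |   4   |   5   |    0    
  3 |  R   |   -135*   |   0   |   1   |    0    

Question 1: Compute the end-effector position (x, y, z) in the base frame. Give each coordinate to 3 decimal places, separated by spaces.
6.731 -3.659 5.071

after link 1: o_1 = (2.5000, -4.3301, 1.0000)
after link 2: o_2 = (7.2141, -4.4952, 5.3301)
after link 3: o_3 = (6.7311, -3.6587, 5.0713)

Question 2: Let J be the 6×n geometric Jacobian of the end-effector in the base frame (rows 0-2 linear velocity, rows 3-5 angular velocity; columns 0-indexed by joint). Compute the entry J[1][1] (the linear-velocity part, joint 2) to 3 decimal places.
axis z_1 = (0.8660,0.5000,0.0000); lever o_n−o_1 = (4.2311,0.6715,4.0713)
cross product → J_v[:, 1] = (2.0357,-3.5259,-1.5341)
J_ω[:, 1] = z_1
entry J[1][1] = -3.5259

-3.526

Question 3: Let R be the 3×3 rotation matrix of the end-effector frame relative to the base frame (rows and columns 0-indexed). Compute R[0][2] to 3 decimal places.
End-effector z-axis (col 2 of R) = (0.8660,0.5000,0.0000)
R[0][2] = 0.8660

0.866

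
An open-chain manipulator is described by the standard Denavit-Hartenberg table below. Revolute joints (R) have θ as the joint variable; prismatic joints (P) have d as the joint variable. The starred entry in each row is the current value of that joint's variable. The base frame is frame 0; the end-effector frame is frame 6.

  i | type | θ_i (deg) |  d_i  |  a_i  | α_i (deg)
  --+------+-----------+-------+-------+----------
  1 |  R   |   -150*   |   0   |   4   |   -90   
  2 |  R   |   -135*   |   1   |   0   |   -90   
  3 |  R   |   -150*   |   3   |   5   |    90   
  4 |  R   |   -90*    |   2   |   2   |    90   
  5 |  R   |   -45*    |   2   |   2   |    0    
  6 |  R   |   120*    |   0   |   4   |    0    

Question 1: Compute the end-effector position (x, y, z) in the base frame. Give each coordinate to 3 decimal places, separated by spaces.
after link 1: o_1 = (-3.4641, -2.0000, 0.0000)
after link 2: o_2 = (-2.9641, -2.8660, 0.0000)
after link 3: o_3 = (-6.2029, -7.6227, -0.9405)
after link 4: o_4 = (-6.4565, -5.7691, -3.0619)
after link 5: o_5 = (-3.9845, -4.6014, -2.3371)
after link 6: o_6 = (-6.2065, -2.0206, -4.4352)

-6.207 -2.021 -4.435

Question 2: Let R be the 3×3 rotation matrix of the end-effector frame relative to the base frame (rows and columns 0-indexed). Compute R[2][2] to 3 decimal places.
0.612

End-effector z-axis (col 2 of R) = (0.2803,0.7392,0.6124)
R[2][2] = 0.6124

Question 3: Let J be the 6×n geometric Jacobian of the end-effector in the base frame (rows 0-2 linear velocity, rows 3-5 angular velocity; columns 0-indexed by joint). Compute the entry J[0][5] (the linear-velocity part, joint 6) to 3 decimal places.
axis z_5 = (0.2803,0.7392,0.6124); lever o_n−o_5 = (-2.2221,2.5808,-2.0981)
cross product → J_v[:, 5] = (-3.1313,-0.7726,2.3660)
J_ω[:, 5] = z_5
entry J[0][5] = -3.1313

-3.131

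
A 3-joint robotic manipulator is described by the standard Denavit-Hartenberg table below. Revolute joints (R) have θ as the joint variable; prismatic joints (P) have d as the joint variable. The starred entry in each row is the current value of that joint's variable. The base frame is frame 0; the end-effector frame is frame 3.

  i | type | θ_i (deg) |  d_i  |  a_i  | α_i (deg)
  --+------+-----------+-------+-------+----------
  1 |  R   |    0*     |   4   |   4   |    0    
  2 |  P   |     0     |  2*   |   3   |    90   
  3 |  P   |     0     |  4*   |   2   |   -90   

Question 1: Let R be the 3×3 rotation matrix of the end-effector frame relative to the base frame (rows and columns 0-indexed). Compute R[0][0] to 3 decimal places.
End-effector x-axis (col 0 of R) = (1.0000,0.0000,0.0000)
R[0][0] = 1.0000

1.000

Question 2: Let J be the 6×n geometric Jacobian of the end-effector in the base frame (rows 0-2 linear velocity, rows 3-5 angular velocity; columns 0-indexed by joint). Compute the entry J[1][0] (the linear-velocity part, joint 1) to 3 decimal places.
9.000

axis z_0 = ẑ; lever o_n−o_0 = (9.0000,-4.0000,6.0000)
cross product → J_v[:, 0] = (4.0000,9.0000,-0.0000)
J_ω[:, 0] = z_0
entry J[1][0] = 9.0000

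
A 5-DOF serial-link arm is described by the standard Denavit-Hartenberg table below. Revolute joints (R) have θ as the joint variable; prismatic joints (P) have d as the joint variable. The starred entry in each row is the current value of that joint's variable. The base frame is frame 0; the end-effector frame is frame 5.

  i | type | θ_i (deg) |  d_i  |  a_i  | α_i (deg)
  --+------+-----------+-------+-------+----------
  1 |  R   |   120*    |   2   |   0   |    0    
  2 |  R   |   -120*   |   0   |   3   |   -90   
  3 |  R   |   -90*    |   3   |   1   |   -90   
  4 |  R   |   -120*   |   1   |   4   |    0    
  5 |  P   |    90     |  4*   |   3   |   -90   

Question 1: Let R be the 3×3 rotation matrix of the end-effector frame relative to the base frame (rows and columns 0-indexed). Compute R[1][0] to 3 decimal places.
End-effector x-axis (col 0 of R) = (0.0000,0.5000,0.8660)
R[1][0] = 0.5000

0.500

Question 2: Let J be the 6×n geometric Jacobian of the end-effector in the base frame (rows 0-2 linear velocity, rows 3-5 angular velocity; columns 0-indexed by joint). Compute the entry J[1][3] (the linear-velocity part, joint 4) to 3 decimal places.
-0.598

axis z_3 = (1.0000,0.0000,-0.0000); lever o_n−o_3 = (5.0000,4.9641,0.5981)
cross product → J_v[:, 3] = (0.0000,-0.5981,4.9641)
J_ω[:, 3] = z_3
entry J[1][3] = -0.5981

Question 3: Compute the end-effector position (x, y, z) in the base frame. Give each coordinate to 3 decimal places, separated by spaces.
after link 1: o_1 = (0.0000, 0.0000, 2.0000)
after link 2: o_2 = (3.0000, -0.0000, 2.0000)
after link 3: o_3 = (3.0000, 3.0000, 3.0000)
after link 4: o_4 = (4.0000, 6.4641, 1.0000)
after link 5: o_5 = (8.0000, 7.9641, 3.5981)

8.000 7.964 3.598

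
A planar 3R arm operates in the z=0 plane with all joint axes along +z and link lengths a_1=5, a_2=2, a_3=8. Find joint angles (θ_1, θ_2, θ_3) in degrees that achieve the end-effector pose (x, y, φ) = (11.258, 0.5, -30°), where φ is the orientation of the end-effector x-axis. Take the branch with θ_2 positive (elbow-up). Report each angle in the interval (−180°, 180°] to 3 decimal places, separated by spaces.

wrist centre = target − a_3·(cos φ, sin φ) = (4.3298, 4.5000)
cos θ_2 = (38.9971−5²−2²)/(2·5·2) = 0.4999; θ_2 = 60.0095° (elbow-up)
β = atan2(4.5000,4.3298) = 46.1043°; ψ = atan2(1.7322,5.9997) = 16.1043°
θ_1 = β − ψ = 30.0000°
θ_3 = φ − θ_1 − θ_2 = -120.0095° (wrapped to (-180°,180°])

30.000 60.009 -120.009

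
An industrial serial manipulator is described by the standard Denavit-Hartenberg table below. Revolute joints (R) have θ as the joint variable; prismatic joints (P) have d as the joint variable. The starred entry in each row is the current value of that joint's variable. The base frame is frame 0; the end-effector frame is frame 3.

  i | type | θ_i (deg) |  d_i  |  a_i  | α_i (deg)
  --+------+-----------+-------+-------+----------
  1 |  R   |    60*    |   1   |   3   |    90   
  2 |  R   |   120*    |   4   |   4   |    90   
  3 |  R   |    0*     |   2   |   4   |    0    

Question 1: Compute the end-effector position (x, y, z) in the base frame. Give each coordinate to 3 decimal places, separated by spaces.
after link 1: o_1 = (1.5000, 2.5981, 1.0000)
after link 2: o_2 = (3.9641, -1.1340, 4.4641)
after link 3: o_3 = (3.8301, -1.3660, 8.9282)

3.830 -1.366 8.928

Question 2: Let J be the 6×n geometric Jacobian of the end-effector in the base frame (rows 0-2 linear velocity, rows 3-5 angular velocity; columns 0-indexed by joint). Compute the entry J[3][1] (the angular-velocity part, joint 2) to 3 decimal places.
0.866

axis z_1 = (0.8660,-0.5000,0.0000); lever o_n−o_1 = (2.3301,-3.9641,7.9282)
cross product → J_v[:, 1] = (-3.9641,-6.8660,-2.2679)
J_ω[:, 1] = z_1
entry J[3][1] = 0.8660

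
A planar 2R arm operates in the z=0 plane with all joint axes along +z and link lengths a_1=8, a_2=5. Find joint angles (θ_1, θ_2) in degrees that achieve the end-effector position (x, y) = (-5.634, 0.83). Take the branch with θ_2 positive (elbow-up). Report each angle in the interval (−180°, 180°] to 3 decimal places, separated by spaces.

133.243 135.001

cos θ_2 = (32.4309−8²−5²)/(2·8·5) = -0.7071; θ_2 = 135.0006° (elbow-up)
β = atan2(0.8300,-5.6340) = 171.6195°; ψ = atan2(3.5355,4.4644) = 38.3766°
θ_1 = β − ψ = 133.2429°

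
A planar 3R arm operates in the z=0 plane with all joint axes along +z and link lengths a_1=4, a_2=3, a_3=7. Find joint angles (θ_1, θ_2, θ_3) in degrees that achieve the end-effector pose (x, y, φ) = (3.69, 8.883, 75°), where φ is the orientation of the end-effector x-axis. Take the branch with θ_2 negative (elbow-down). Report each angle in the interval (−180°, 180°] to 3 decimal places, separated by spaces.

96.952 -135.002 113.051

wrist centre = target − a_3·(cos φ, sin φ) = (1.8783, 2.1215)
cos θ_2 = (8.0287−4²−3²)/(2·4·3) = -0.7071; θ_2 = -135.0024° (elbow-down)
β = atan2(2.1215,1.8783) = 48.4802°; ψ = atan2(-2.1212,1.8786) = -48.4715°
θ_1 = β − ψ = 96.9517°
θ_3 = φ − θ_1 − θ_2 = 113.0507° (wrapped to (-180°,180°])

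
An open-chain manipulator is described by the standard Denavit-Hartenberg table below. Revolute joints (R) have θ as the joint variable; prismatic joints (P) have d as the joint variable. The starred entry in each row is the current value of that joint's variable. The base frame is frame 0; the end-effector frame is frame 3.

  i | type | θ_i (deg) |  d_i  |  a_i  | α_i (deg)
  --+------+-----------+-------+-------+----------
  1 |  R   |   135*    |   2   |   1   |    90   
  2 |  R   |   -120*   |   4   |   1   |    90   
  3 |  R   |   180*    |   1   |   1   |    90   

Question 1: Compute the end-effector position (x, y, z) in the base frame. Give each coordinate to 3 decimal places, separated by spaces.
after link 1: o_1 = (-0.7071, 0.7071, 2.0000)
after link 2: o_2 = (2.4749, 3.1820, 1.1340)
after link 3: o_3 = (2.7337, 2.9232, 2.5000)

2.734 2.923 2.500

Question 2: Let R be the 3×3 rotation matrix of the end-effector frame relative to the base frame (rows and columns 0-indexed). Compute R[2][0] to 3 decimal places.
0.866

End-effector x-axis (col 0 of R) = (-0.3536,0.3536,0.8660)
R[2][0] = 0.8660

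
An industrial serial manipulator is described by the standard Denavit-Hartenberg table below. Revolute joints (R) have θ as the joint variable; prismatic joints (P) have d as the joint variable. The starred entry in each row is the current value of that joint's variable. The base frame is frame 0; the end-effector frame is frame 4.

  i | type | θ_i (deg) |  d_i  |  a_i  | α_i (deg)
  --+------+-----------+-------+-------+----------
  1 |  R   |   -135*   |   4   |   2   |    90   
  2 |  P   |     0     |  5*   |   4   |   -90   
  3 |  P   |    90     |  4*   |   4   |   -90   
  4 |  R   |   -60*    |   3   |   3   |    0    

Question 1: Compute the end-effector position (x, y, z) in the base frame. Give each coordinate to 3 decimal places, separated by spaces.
-1.768 -2.475 10.598

after link 1: o_1 = (-1.4142, -1.4142, 4.0000)
after link 2: o_2 = (-7.7782, -0.7071, 4.0000)
after link 3: o_3 = (-4.9497, -3.5355, 8.0000)
after link 4: o_4 = (-1.7678, -2.4749, 10.5981)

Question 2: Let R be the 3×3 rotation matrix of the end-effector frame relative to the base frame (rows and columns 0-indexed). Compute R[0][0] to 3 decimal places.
End-effector x-axis (col 0 of R) = (0.3536,-0.3536,0.8660)
R[0][0] = 0.3536

0.354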